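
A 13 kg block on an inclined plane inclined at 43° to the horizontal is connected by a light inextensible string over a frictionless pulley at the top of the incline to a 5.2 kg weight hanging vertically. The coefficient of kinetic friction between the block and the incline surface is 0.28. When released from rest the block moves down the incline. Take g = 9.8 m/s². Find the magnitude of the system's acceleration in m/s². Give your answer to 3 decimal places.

For the block on the incline: the weight component along the slope is m₁g sin 43° = 13 × 9.8 × 0.6820 = 86.887 N and the normal force is N = m₁g cos 43° = 93.174 N.
Kinetic friction opposes the block's motion down the incline: f = μN = 0.28 × 93.174 = 26.089 N acting up the slope.
Newton's second law for the block (down-slope positive): 86.887 − 26.089 − T = 13 a. For the hanging weight (upward positive): T − 5.2 × 9.8 = 5.2 a.
Adding the two equations eliminates T: 9.838 = 18.2 a, so a = 0.5405 m/s².

0.541 m/s²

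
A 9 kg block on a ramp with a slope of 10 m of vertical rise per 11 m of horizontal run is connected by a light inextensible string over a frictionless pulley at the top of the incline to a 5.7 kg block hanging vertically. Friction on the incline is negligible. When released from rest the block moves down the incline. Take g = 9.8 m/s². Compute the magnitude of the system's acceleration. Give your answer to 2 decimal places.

0.24 m/s²

For the block on the incline: the weight component along the slope is m₁g sin 42.27° = 9 × 9.8 × 0.6727 = 59.332 N and the normal force is N = m₁g cos 42.27° = 65.263 N.
Newton's second law for the block (down-slope positive): 59.332 − T = 9 a. For the hanging block (upward positive): T − 5.7 × 9.8 = 5.7 a.
Adding the two equations eliminates T: 3.472 = 14.7 a, so a = 0.2362 m/s².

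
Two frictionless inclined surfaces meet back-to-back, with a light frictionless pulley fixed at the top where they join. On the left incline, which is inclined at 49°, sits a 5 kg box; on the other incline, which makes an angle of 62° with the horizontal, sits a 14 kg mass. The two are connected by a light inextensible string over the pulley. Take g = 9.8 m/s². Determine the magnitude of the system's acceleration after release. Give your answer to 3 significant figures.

Resolve each weight along its own incline: the 5 kg mass has component 5 × 9.8 × sin 49° = 36.981 N down its slope, and the 14 kg mass has 14 × 9.8 × sin 62° = 121.140 N down its slope.
The 14 kg side's 121.140 N exceeds the other side's 36.981 N, so that mass slides down and the 5 kg mass slides up. Taking that direction as positive, Newton's second law for the whole system gives 121.140 − 36.981 = (5 + 14) a, so a = 84.159 / 19 = 4.4294 m/s².

4.43 m/s²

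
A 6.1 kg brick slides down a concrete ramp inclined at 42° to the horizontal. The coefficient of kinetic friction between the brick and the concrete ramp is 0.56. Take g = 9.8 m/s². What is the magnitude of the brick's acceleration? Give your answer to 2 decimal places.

2.48 m/s²

Resolving the weight along the incline: the component pulling the brick down the slope is mg sin 42° = 6.1 × 9.8 × 0.6691 = 39.999 N, and the normal force is N = mg cos 42° = 6.1 × 9.8 × 0.7431 = 44.423 N.
Kinetic friction acts up the slope with magnitude f = μN = 0.56 × 44.423 = 24.877 N.
Net force along the incline is 39.999 − 24.877 = 15.122 N, so a = 15.122 / 6.1 = 2.4790 m/s².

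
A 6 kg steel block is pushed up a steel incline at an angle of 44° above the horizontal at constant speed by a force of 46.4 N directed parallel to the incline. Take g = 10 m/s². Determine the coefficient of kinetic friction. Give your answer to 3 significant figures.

At constant speed ΣF = 0 along the incline. The applied 46.4 N acts up the slope; the weight component mg sin 44° = 41.680 N and kinetic friction μN both act down the slope.
So 46.4 = 41.680 + μ × 43.160, giving μ = (46.4 − 41.680) / 43.160 = 0.1094.

0.109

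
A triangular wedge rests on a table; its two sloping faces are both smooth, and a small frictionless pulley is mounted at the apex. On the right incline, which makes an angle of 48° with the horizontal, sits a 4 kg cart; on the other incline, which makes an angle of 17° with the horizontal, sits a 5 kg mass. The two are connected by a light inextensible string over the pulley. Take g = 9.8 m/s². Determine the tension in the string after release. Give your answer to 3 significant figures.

Resolve each weight along its own incline: the 4 kg mass has component 4 × 9.8 × sin 48° = 29.131 N down its slope, and the 5 kg mass has 5 × 9.8 × sin 17° = 14.326 N down its slope.
The 4 kg side's 29.131 N exceeds the other side's 14.326 N, so that mass slides down and the 5 kg mass slides up. Taking that direction as positive, Newton's second law for the whole system gives 29.131 − 14.326 = (4 + 5) a, so a = 14.805 / 9 = 1.6450 m/s².
For the 5 kg mass (up-slope positive): T − 14.326 = 5 × 1.6450, so T = 22.551 N.

22.6 N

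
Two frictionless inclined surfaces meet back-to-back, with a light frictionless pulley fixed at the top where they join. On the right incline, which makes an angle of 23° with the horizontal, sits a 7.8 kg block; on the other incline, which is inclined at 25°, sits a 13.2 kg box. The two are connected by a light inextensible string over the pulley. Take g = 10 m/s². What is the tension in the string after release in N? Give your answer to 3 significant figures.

39.9 N

Resolve each weight along its own incline: the 7.8 kg mass has component 7.8 × 10 × sin 23° = 30.477 N down its slope, and the 13.2 kg mass has 13.2 × 10 × sin 25° = 55.786 N down its slope.
The 13.2 kg side's 55.786 N exceeds the other side's 30.477 N, so that mass slides down and the 7.8 kg mass slides up. Taking that direction as positive, Newton's second law for the whole system gives 55.786 − 30.477 = (7.8 + 13.2) a, so a = 25.309 / 21 = 1.2052 m/s².
For the 7.8 kg mass (up-slope positive): T − 30.477 = 7.8 × 1.2052, so T = 39.878 N.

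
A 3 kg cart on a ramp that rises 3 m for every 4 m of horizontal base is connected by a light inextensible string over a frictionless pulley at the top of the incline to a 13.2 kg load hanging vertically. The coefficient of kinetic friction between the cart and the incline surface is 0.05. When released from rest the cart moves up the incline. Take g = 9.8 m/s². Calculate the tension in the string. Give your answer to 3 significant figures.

For the cart on the incline: the weight component along the slope is m₁g sin 36.87° = 3 × 9.8 × 0.6000 = 17.640 N and the normal force is N = m₁g cos 36.87° = 23.520 N.
Kinetic friction opposes the cart's motion up the incline: f = μN = 0.05 × 23.520 = 1.176 N acting down the slope.
Newton's second law for the cart (up-slope positive): T − 17.640 − 1.176 = 3 a. For the hanging load (downward positive): 13.2 × 9.8 − T = 13.2 a.
Adding the two equations eliminates T: 110.544 = 16.2 a, so a = 6.8237 m/s².
Then from the hanging load's equation, T = 13.2 × (9.8 − 6.8237) = 39.287 N.

39.3 N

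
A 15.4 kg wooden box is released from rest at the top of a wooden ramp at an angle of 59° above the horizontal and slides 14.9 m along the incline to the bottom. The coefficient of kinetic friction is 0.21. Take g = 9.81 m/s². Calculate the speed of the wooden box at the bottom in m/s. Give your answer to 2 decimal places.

14.80 m/s

The weight component along the incline is mg sin 59° = 129.496 N and the normal force is N = mg cos 59° = 77.809 N.
Friction up the slope is f = μN = 0.21 × 77.809 = 16.340 N, so the net downslope force is 129.496 − 16.340 = 113.156 N and a = 113.156 / 15.4 = 7.3478 m/s².
Starting from rest over a distance of 14.9 m, v² = 2aL = 2 × 7.3478 × 14.9 = 218.9644, so v = 14.7974 m/s.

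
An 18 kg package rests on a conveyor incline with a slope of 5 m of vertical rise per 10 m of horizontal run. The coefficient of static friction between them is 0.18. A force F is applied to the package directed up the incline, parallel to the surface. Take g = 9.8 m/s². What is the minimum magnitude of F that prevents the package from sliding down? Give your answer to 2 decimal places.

The normal force is N = mg cos 26.57° = 157.777 N. With F at its minimum the package is on the verge of sliding down, so static friction is at its maximum μ_s N = 0.18 × 157.777 = 28.400 N and acts up the slope.
Equilibrium along the incline: F + μ_s N = mg sin 26.57°, so F = 78.888 − 28.400 = 50.488 N.

50.49 N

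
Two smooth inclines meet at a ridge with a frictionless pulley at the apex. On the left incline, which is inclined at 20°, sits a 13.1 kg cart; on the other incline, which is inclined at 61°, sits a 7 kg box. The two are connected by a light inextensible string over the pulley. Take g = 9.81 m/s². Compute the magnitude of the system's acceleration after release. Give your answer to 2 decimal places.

0.80 m/s²

Resolve each weight along its own incline: the 13.1 kg mass has component 13.1 × 9.81 × sin 20° = 43.953 N down its slope, and the 7 kg mass has 7 × 9.81 × sin 61° = 60.060 N down its slope.
The 7 kg side's 60.060 N exceeds the other side's 43.953 N, so that mass slides down and the 13.1 kg mass slides up. Taking that direction as positive, Newton's second law for the whole system gives 60.060 − 43.953 = (13.1 + 7) a, so a = 16.107 / 20.1 = 0.8013 m/s².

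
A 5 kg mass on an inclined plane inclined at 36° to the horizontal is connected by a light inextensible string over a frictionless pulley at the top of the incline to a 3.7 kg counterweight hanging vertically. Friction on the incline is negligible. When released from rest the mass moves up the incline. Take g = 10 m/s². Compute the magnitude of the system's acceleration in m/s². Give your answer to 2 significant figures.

0.87 m/s²

For the mass on the incline: the weight component along the slope is m₁g sin 36° = 5 × 10 × 0.5878 = 29.390 N and the normal force is N = m₁g cos 36° = 40.451 N.
Newton's second law for the mass (up-slope positive): T − 29.390 = 5 a. For the hanging counterweight (downward positive): 3.7 × 10 − T = 3.7 a.
Adding the two equations eliminates T: 7.610 = 8.7 a, so a = 0.8747 m/s².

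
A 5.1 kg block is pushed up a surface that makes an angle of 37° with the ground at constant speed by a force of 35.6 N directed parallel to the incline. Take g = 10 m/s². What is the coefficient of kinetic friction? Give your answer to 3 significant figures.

0.120

At constant speed ΣF = 0 along the incline. The applied 35.6 N acts up the slope; the weight component mg sin 37° = 30.693 N and kinetic friction μN both act down the slope.
So 35.6 = 30.693 + μ × 40.730, giving μ = (35.6 − 30.693) / 40.730 = 0.1205.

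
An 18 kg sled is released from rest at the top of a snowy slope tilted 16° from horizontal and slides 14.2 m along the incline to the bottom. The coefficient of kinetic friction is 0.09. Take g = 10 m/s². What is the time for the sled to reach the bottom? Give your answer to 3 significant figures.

The weight component along the incline is mg sin 16° = 49.615 N and the normal force is N = mg cos 16° = 173.027 N.
Friction up the slope is f = μN = 0.09 × 173.027 = 15.572 N, so the net downslope force is 49.615 − 15.572 = 34.043 N and a = 34.043 / 18 = 1.8913 m/s².
Starting from rest, L = ½at², so t = √(2L/a) = √(2 × 14.2 / 1.8913) = 3.8751 s.

3.88 s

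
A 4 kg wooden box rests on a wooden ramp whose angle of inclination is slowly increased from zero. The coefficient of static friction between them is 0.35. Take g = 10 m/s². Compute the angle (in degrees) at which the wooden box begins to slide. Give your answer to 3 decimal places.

At the threshold of sliding, static friction is at its maximum μ_s N and exactly balances the weight component along the incline: mg sin θ = μ_s mg cos θ.
Hence tan θ = μ_s = 0.35, so θ = arctan(0.35) = 19.2900°.

19.290°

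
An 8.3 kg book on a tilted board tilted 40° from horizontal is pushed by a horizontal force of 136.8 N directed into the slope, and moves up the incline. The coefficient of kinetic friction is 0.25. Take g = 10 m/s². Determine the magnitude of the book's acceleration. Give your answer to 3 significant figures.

The horizontal push has components F cos 40° = 136.8 × 0.7660 = 104.789 N up the incline and F sin 40° = 136.8 × 0.6428 = 87.935 N pressing into the surface.
The normal force is therefore N = mg cos 40° + F sin 40° = 63.578 + 87.935 = 151.513 N, and kinetic friction down the slope is μN = 0.25 × 151.513 = 37.878 N.
Along the incline: F cos 40° − mg sin 40° − μN = ma, so 104.789 − 53.352 − 37.878 = 8.3 a, giving a = 1.6336 m/s².

1.63 m/s²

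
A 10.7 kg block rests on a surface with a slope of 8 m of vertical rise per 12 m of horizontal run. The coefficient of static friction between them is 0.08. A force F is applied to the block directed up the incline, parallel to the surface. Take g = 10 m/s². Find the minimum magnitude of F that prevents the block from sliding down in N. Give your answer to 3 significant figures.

The normal force is N = mg cos 33.69° = 89.029 N. With F at its minimum the block is on the verge of sliding down, so static friction is at its maximum μ_s N = 0.08 × 89.029 = 7.122 N and acts up the slope.
Equilibrium along the incline: F + μ_s N = mg sin 33.69°, so F = 59.353 − 7.122 = 52.231 N.

52.2 N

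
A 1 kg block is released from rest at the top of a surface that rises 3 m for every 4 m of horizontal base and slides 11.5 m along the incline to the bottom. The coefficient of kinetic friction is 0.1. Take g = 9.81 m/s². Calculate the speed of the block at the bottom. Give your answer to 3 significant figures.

The weight component along the incline is mg sin 36.87° = 5.886 N and the normal force is N = mg cos 36.87° = 7.848 N.
Friction up the slope is f = μN = 0.1 × 7.848 = 0.785 N, so the net downslope force is 5.886 − 0.785 = 5.101 N and a = 5.101 / 1 = 5.1010 m/s².
Starting from rest over a distance of 11.5 m, v² = 2aL = 2 × 5.1010 × 11.5 = 117.3230, so v = 10.8316 m/s.

10.8 m/s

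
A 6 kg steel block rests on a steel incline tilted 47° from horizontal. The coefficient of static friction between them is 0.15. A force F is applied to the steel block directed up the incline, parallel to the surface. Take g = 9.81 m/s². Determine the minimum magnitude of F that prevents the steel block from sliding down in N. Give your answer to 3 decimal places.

37.026 N

The normal force is N = mg cos 47° = 40.142 N. With F at its minimum the steel block is on the verge of sliding down, so static friction is at its maximum μ_s N = 0.15 × 40.142 = 6.021 N and acts up the slope.
Equilibrium along the incline: F + μ_s N = mg sin 47°, so F = 43.047 − 6.021 = 37.026 N.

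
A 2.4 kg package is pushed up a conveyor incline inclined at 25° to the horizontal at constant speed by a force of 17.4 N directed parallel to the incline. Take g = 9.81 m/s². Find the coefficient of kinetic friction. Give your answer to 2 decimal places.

At constant speed ΣF = 0 along the incline. The applied 17.4 N acts up the slope; the weight component mg sin 25° = 9.950 N and kinetic friction μN both act down the slope.
So 17.4 = 9.950 + μ × 21.338, giving μ = (17.4 − 9.950) / 21.338 = 0.3491.

0.35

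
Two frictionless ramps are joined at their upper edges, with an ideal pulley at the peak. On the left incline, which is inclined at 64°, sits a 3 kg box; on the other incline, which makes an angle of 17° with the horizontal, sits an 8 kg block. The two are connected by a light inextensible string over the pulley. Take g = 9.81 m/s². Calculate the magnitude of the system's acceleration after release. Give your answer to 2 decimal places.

Resolve each weight along its own incline: the 3 kg mass has component 3 × 9.81 × sin 64° = 26.452 N down its slope, and the 8 kg mass has 8 × 9.81 × sin 17° = 22.945 N down its slope.
The 3 kg side's 26.452 N exceeds the other side's 22.945 N, so that mass slides down and the 8 kg mass slides up. Taking that direction as positive, Newton's second law for the whole system gives 26.452 − 22.945 = (3 + 8) a, so a = 3.507 / 11 = 0.3188 m/s².

0.32 m/s²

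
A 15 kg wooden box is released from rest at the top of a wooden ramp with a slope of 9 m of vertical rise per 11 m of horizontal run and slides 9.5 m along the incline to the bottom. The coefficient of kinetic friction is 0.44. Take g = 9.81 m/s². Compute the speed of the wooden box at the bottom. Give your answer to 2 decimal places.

The weight component along the incline is mg sin 39.29° = 93.181 N and the normal force is N = mg cos 39.29° = 113.888 N.
Friction up the slope is f = μN = 0.44 × 113.888 = 50.111 N, so the net downslope force is 93.181 − 50.111 = 43.070 N and a = 43.070 / 15 = 2.8713 m/s².
Starting from rest over a distance of 9.5 m, v² = 2aL = 2 × 2.8713 × 9.5 = 54.5547, so v = 7.3861 m/s.

7.39 m/s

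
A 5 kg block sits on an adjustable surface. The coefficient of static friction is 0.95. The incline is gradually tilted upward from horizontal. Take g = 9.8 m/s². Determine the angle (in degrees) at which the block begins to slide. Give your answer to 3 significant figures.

At the threshold of sliding, static friction is at its maximum μ_s N and exactly balances the weight component along the incline: mg sin θ = μ_s mg cos θ.
Hence tan θ = μ_s = 0.95, so θ = arctan(0.95) = 43.5312°.

43.5°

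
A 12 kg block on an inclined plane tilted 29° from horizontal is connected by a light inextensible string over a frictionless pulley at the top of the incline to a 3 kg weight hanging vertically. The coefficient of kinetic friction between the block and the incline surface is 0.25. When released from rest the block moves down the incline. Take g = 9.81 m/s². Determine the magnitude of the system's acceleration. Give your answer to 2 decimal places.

0.13 m/s²

For the block on the incline: the weight component along the slope is m₁g sin 29° = 12 × 9.81 × 0.4848 = 57.071 N and the normal force is N = m₁g cos 29° = 102.960 N.
Kinetic friction opposes the block's motion down the incline: f = μN = 0.25 × 102.960 = 25.740 N acting up the slope.
Newton's second law for the block (down-slope positive): 57.071 − 25.740 − T = 12 a. For the hanging weight (upward positive): T − 3 × 9.81 = 3 a.
Adding the two equations eliminates T: 1.901 = 15 a, so a = 0.1267 m/s².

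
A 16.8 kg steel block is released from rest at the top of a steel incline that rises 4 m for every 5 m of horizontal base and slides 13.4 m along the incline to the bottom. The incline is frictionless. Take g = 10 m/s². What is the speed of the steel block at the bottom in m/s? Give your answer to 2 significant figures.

The weight component along the incline is mg sin 38.66° = 104.949 N and the normal force is N = mg cos 38.66° = 131.186 N.
With no friction, a = g sin 38.66° = 6.2470 m/s².
Starting from rest over a distance of 13.4 m, v² = 2aL = 2 × 6.2470 × 13.4 = 167.4196, so v = 12.9391 m/s.

13 m/s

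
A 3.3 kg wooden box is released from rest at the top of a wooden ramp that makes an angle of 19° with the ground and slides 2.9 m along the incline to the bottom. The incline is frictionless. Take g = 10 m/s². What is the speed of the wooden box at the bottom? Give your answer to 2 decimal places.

The weight component along the incline is mg sin 19° = 10.744 N and the normal force is N = mg cos 19° = 31.202 N.
With no friction, a = g sin 19° = 3.2557 m/s².
Starting from rest over a distance of 2.9 m, v² = 2aL = 2 × 3.2557 × 2.9 = 18.8831, so v = 4.3455 m/s.

4.35 m/s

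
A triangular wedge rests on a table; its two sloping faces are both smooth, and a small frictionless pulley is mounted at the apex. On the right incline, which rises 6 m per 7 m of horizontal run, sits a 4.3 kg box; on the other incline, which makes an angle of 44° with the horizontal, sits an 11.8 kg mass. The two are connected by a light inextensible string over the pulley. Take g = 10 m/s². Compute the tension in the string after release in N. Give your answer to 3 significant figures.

Resolve each weight along its own incline: the 4.3 kg mass has component 4.3 × 10 × sin 40.60° = 27.984 N down its slope, and the 11.8 kg mass has 11.8 × 10 × sin 44° = 81.970 N down its slope.
The 11.8 kg side's 81.970 N exceeds the other side's 27.984 N, so that mass slides down and the 4.3 kg mass slides up. Taking that direction as positive, Newton's second law for the whole system gives 81.970 − 27.984 = (4.3 + 11.8) a, so a = 53.986 / 16.1 = 3.3532 m/s².
For the 4.3 kg mass (up-slope positive): T − 27.984 = 4.3 × 3.3532, so T = 42.403 N.

42.4 N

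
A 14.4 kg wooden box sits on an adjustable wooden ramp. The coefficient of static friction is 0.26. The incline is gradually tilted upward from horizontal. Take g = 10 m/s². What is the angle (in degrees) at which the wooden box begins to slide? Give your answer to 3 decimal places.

At the threshold of sliding, static friction is at its maximum μ_s N and exactly balances the weight component along the incline: mg sin θ = μ_s mg cos θ.
Hence tan θ = μ_s = 0.26, so θ = arctan(0.26) = 14.5742°.

14.574°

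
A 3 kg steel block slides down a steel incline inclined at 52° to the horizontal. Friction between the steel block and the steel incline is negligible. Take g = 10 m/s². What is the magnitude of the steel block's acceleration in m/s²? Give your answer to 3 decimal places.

Resolving the weight along the incline: the component pulling the steel block down the slope is mg sin 52° = 3 × 10 × 0.7880 = 23.640 N, and the normal force is N = mg cos 52° = 3 × 10 × 0.6157 = 18.471 N.
With no friction the net force along the incline is 23.640 N, so a = g sin 52° = 23.640 / 3 = 7.8800 m/s².

7.880 m/s²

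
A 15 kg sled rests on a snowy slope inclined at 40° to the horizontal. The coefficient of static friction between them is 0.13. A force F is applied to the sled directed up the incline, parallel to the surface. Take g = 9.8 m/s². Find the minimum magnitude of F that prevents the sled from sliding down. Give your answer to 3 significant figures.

The normal force is N = mg cos 40° = 112.609 N. With F at its minimum the sled is on the verge of sliding down, so static friction is at its maximum μ_s N = 0.13 × 112.609 = 14.639 N and acts up the slope.
Equilibrium along the incline: F + μ_s N = mg sin 40°, so F = 94.490 − 14.639 = 79.851 N.

79.9 N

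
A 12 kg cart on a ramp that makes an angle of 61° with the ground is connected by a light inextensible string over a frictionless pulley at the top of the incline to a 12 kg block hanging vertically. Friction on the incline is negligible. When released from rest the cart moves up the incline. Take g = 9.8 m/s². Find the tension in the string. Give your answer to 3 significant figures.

For the cart on the incline: the weight component along the slope is m₁g sin 61° = 12 × 9.8 × 0.8746 = 102.853 N and the normal force is N = m₁g cos 61° = 57.014 N.
Newton's second law for the cart (up-slope positive): T − 102.853 = 12 a. For the hanging block (downward positive): 12 × 9.8 − T = 12 a.
Adding the two equations eliminates T: 14.747 = 24 a, so a = 0.6145 m/s².
Then from the hanging block's equation, T = 12 × (9.8 − 0.6145) = 110.226 N.

110 N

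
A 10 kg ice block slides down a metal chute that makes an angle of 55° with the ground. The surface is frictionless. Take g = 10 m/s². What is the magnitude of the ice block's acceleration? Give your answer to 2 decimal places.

8.19 m/s²

Resolving the weight along the incline: the component pulling the ice block down the slope is mg sin 55° = 10 × 10 × 0.8192 = 81.920 N, and the normal force is N = mg cos 55° = 10 × 10 × 0.5736 = 57.360 N.
With no friction the net force along the incline is 81.920 N, so a = g sin 55° = 81.920 / 10 = 8.1920 m/s².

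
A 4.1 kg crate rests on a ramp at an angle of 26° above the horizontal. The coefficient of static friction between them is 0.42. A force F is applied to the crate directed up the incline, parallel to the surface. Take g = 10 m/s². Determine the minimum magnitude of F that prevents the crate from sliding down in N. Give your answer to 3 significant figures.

The normal force is N = mg cos 26° = 36.851 N. With F at its minimum the crate is on the verge of sliding down, so static friction is at its maximum μ_s N = 0.42 × 36.851 = 15.477 N and acts up the slope.
Equilibrium along the incline: F + μ_s N = mg sin 26°, so F = 17.973 − 15.477 = 2.496 N.

2.50 N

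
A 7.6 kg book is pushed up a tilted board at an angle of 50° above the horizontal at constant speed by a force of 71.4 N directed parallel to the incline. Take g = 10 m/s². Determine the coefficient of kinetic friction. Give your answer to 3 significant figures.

At constant speed ΣF = 0 along the incline. The applied 71.4 N acts up the slope; the weight component mg sin 50° = 58.219 N and kinetic friction μN both act down the slope.
So 71.4 = 58.219 + μ × 48.852, giving μ = (71.4 − 58.219) / 48.852 = 0.2698.

0.270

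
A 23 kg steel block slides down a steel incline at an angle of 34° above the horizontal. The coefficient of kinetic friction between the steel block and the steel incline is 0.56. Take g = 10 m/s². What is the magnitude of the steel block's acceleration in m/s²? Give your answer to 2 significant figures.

0.95 m/s²

Resolving the weight along the incline: the component pulling the steel block down the slope is mg sin 34° = 23 × 10 × 0.5592 = 128.616 N, and the normal force is N = mg cos 34° = 23 × 10 × 0.8290 = 190.670 N.
Kinetic friction acts up the slope with magnitude f = μN = 0.56 × 190.670 = 106.775 N.
Net force along the incline is 128.616 − 106.775 = 21.841 N, so a = 21.841 / 23 = 0.9496 m/s².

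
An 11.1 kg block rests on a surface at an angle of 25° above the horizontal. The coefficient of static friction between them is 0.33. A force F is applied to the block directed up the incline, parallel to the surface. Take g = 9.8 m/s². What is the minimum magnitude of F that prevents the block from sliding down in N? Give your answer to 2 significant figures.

13 N

The normal force is N = mg cos 25° = 98.588 N. With F at its minimum the block is on the verge of sliding down, so static friction is at its maximum μ_s N = 0.33 × 98.588 = 32.534 N and acts up the slope.
Equilibrium along the incline: F + μ_s N = mg sin 25°, so F = 45.972 − 32.534 = 13.438 N.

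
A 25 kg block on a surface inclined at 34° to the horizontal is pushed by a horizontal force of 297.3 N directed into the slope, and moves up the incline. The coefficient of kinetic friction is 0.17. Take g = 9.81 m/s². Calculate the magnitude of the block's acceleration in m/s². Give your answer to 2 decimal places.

1.86 m/s²

The horizontal push has components F cos 34° = 297.3 × 0.8290 = 246.462 N up the incline and F sin 34° = 297.3 × 0.5592 = 166.250 N pressing into the surface.
The normal force is therefore N = mg cos 34° + F sin 34° = 203.312 + 166.250 = 369.562 N, and kinetic friction down the slope is μN = 0.17 × 369.562 = 62.826 N.
Along the incline: F cos 34° − mg sin 34° − μN = ma, so 246.462 − 137.144 − 62.826 = 25 a, giving a = 1.8597 m/s².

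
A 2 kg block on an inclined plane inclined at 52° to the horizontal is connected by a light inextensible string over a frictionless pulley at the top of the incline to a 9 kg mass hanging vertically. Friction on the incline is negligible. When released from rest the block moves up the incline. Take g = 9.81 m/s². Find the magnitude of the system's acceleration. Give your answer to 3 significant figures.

6.62 m/s²

For the block on the incline: the weight component along the slope is m₁g sin 52° = 2 × 9.81 × 0.7880 = 15.461 N and the normal force is N = m₁g cos 52° = 12.079 N.
Newton's second law for the block (up-slope positive): T − 15.461 = 2 a. For the hanging mass (downward positive): 9 × 9.81 − T = 9 a.
Adding the two equations eliminates T: 72.829 = 11 a, so a = 6.6208 m/s².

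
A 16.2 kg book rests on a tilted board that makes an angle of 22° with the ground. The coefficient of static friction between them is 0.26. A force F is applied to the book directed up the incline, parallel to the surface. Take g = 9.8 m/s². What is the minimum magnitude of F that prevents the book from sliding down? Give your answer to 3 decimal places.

21.201 N

The normal force is N = mg cos 22° = 147.200 N. With F at its minimum the book is on the verge of sliding down, so static friction is at its maximum μ_s N = 0.26 × 147.200 = 38.272 N and acts up the slope.
Equilibrium along the incline: F + μ_s N = mg sin 22°, so F = 59.473 − 38.272 = 21.201 N.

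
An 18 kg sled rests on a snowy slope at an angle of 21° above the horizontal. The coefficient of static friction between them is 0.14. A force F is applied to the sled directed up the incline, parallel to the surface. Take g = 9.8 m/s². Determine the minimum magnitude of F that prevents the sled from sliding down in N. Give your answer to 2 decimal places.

40.16 N

The normal force is N = mg cos 21° = 164.684 N. With F at its minimum the sled is on the verge of sliding down, so static friction is at its maximum μ_s N = 0.14 × 164.684 = 23.056 N and acts up the slope.
Equilibrium along the incline: F + μ_s N = mg sin 21°, so F = 63.216 − 23.056 = 40.160 N.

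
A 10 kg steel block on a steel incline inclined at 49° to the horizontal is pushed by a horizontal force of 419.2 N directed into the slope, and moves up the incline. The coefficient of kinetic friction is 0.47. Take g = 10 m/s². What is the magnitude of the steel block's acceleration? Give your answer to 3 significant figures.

The horizontal push has components F cos 49° = 419.2 × 0.6561 = 275.037 N up the incline and F sin 49° = 419.2 × 0.7547 = 316.370 N pressing into the surface.
The normal force is therefore N = mg cos 49° + F sin 49° = 65.610 + 316.370 = 381.980 N, and kinetic friction down the slope is μN = 0.47 × 381.980 = 179.531 N.
Along the incline: F cos 49° − mg sin 49° − μN = ma, so 275.037 − 75.470 − 179.531 = 10 a, giving a = 2.0036 m/s².

2.00 m/s²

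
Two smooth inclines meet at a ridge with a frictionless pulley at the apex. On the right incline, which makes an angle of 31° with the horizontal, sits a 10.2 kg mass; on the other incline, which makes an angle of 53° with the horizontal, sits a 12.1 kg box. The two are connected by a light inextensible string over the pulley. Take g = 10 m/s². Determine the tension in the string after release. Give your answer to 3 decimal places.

72.706 N

Resolve each weight along its own incline: the 10.2 kg mass has component 10.2 × 10 × sin 31° = 52.534 N down its slope, and the 12.1 kg mass has 12.1 × 10 × sin 53° = 96.635 N down its slope.
The 12.1 kg side's 96.635 N exceeds the other side's 52.534 N, so that mass slides down and the 10.2 kg mass slides up. Taking that direction as positive, Newton's second law for the whole system gives 96.635 − 52.534 = (10.2 + 12.1) a, so a = 44.101 / 22.3 = 1.9776 m/s².
For the 10.2 kg mass (up-slope positive): T − 52.534 = 10.2 × 1.9776, so T = 72.706 N.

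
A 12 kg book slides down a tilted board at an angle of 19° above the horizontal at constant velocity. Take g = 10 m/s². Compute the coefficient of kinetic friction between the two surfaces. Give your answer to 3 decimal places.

At constant velocity the net force along the incline is zero: mg sin 19° = μ mg cos 19°.
So μ = tan 19° = 0.3256 / 0.9455 = 0.3444.

0.344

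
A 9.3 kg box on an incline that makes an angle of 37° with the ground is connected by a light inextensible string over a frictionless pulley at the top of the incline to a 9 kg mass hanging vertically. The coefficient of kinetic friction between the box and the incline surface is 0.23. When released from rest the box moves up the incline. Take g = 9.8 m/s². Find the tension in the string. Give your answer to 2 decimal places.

For the box on the incline: the weight component along the slope is m₁g sin 37° = 9.3 × 9.8 × 0.6018 = 54.848 N and the normal force is N = m₁g cos 37° = 72.788 N.
Kinetic friction opposes the box's motion up the incline: f = μN = 0.23 × 72.788 = 16.741 N acting down the slope.
Newton's second law for the box (up-slope positive): T − 54.848 − 16.741 = 9.3 a. For the hanging mass (downward positive): 9 × 9.8 − T = 9 a.
Adding the two equations eliminates T: 16.611 = 18.3 a, so a = 0.9077 m/s².
Then from the hanging mass's equation, T = 9 × (9.8 − 0.9077) = 80.031 N.

80.03 N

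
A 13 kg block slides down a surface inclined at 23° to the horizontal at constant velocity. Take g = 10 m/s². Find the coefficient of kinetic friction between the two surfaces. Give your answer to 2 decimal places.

At constant velocity the net force along the incline is zero: mg sin 23° = μ mg cos 23°.
So μ = tan 23° = 0.3907 / 0.9205 = 0.4244.

0.42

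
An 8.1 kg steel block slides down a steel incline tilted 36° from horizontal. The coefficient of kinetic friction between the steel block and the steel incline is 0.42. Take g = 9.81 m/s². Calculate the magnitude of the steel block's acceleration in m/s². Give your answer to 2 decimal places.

Resolving the weight along the incline: the component pulling the steel block down the slope is mg sin 36° = 8.1 × 9.81 × 0.5878 = 46.707 N, and the normal force is N = mg cos 36° = 8.1 × 9.81 × 0.8090 = 64.284 N.
Kinetic friction acts up the slope with magnitude f = μN = 0.42 × 64.284 = 26.999 N.
Net force along the incline is 46.707 − 26.999 = 19.708 N, so a = 19.708 / 8.1 = 2.4331 m/s².

2.43 m/s²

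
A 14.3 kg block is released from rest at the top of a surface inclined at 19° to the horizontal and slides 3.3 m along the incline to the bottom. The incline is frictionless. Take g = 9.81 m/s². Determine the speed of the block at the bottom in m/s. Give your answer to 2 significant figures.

The weight component along the incline is mg sin 19° = 45.672 N and the normal force is N = mg cos 19° = 132.640 N.
With no friction, a = g sin 19° = 3.1938 m/s².
Starting from rest over a distance of 3.3 m, v² = 2aL = 2 × 3.1938 × 3.3 = 21.0791, so v = 4.5912 m/s.

4.6 m/s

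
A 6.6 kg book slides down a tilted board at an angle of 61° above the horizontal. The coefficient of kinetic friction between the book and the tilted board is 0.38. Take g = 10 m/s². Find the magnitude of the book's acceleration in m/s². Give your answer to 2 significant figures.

Resolving the weight along the incline: the component pulling the book down the slope is mg sin 61° = 6.6 × 10 × 0.8746 = 57.724 N, and the normal force is N = mg cos 61° = 6.6 × 10 × 0.4848 = 31.997 N.
Kinetic friction acts up the slope with magnitude f = μN = 0.38 × 31.997 = 12.159 N.
Net force along the incline is 57.724 − 12.159 = 45.565 N, so a = 45.565 / 6.6 = 6.9038 m/s².

6.9 m/s²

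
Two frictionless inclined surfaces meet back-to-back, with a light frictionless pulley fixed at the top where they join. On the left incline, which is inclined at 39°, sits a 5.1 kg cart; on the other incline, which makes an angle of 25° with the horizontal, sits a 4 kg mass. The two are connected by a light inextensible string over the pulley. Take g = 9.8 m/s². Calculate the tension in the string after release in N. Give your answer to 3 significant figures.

23.1 N

Resolve each weight along its own incline: the 5.1 kg mass has component 5.1 × 9.8 × sin 39° = 31.453 N down its slope, and the 4 kg mass has 4 × 9.8 × sin 25° = 16.567 N down its slope.
The 5.1 kg side's 31.453 N exceeds the other side's 16.567 N, so that mass slides down and the 4 kg mass slides up. Taking that direction as positive, Newton's second law for the whole system gives 31.453 − 16.567 = (5.1 + 4) a, so a = 14.886 / 9.1 = 1.6358 m/s².
For the 4 kg mass (up-slope positive): T − 16.567 = 4 × 1.6358, so T = 23.110 N.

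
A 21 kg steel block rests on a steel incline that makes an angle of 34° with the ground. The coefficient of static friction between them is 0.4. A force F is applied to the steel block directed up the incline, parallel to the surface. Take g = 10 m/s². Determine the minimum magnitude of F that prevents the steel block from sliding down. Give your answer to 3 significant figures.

47.8 N

The normal force is N = mg cos 34° = 174.098 N. With F at its minimum the steel block is on the verge of sliding down, so static friction is at its maximum μ_s N = 0.4 × 174.098 = 69.639 N and acts up the slope.
Equilibrium along the incline: F + μ_s N = mg sin 34°, so F = 117.431 − 69.639 = 47.792 N.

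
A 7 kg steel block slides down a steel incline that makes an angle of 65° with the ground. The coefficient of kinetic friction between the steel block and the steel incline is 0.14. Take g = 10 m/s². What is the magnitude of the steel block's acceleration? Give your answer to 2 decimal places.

Resolving the weight along the incline: the component pulling the steel block down the slope is mg sin 65° = 7 × 10 × 0.9063 = 63.441 N, and the normal force is N = mg cos 65° = 7 × 10 × 0.4226 = 29.582 N.
Kinetic friction acts up the slope with magnitude f = μN = 0.14 × 29.582 = 4.141 N.
Net force along the incline is 63.441 − 4.141 = 59.300 N, so a = 59.300 / 7 = 8.4714 m/s².

8.47 m/s²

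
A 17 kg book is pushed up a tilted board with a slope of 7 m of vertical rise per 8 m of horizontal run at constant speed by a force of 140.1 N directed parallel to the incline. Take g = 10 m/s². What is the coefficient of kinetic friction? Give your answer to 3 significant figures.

0.220

At constant speed ΣF = 0 along the incline. The applied 140.1 N acts up the slope; the weight component mg sin 41.19° = 111.946 N and kinetic friction μN both act down the slope.
So 140.1 = 111.946 + μ × 127.938, giving μ = (140.1 − 111.946) / 127.938 = 0.2201.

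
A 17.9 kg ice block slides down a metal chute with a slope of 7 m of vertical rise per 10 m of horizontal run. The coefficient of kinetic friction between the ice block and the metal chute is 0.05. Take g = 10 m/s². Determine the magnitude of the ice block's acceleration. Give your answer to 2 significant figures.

Resolving the weight along the incline: the component pulling the ice block down the slope is mg sin 34.99° = 17.9 × 10 × 0.5735 = 102.657 N, and the normal force is N = mg cos 34.99° = 17.9 × 10 × 0.8192 = 146.637 N.
Kinetic friction acts up the slope with magnitude f = μN = 0.05 × 146.637 = 7.332 N.
Net force along the incline is 102.657 − 7.332 = 95.325 N, so a = 95.325 / 17.9 = 5.3254 m/s².

5.3 m/s²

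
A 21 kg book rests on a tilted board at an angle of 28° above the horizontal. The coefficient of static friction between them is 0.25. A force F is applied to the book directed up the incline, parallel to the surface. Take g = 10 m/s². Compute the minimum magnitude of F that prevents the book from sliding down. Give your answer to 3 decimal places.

The normal force is N = mg cos 28° = 185.419 N. With F at its minimum the book is on the verge of sliding down, so static friction is at its maximum μ_s N = 0.25 × 185.419 = 46.355 N and acts up the slope.
Equilibrium along the incline: F + μ_s N = mg sin 28°, so F = 98.589 − 46.355 = 52.234 N.

52.234 N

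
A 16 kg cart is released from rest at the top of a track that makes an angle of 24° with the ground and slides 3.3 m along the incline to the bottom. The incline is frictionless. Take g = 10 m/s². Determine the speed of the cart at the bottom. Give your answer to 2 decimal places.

The weight component along the incline is mg sin 24° = 65.078 N and the normal force is N = mg cos 24° = 146.167 N.
With no friction, a = g sin 24° = 4.0674 m/s².
Starting from rest over a distance of 3.3 m, v² = 2aL = 2 × 4.0674 × 3.3 = 26.8448, so v = 5.1812 m/s.

5.18 m/s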